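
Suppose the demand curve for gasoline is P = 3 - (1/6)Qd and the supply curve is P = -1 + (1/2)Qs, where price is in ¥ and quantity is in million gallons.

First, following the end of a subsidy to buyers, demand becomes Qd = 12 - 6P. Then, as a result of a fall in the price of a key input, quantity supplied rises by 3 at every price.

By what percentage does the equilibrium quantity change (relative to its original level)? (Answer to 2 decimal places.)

Initially, 18 - 6P = 2P + 2, so 16 = 8P and P = 2, Q = 6.
After the shift, demand is Qd = 12 - 6P and supply is Qs = 2P + 5.
Setting them equal: 12 - 6P = 2P + 5 → 7 = 8P, so P = 0.875 and Q = 6.75.
%ΔQ = (6.75 − 6) / 6 × 100 = +12.50%.

+12.50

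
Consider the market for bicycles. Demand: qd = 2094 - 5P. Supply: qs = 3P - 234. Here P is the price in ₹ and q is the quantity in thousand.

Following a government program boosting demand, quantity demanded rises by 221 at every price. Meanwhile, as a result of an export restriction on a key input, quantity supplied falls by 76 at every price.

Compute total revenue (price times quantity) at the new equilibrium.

Solve the original market: 2094 - 5P = 3P - 234, hence P = 291 and q = 639.
With the change applied: demand qd = 2315 - 5P, supply qs = 3P - 310.
Clearing the new market: 2315 - 5P = 3P - 310, so P = 328.125 and q = 674.375.
New expenditure = 328.125 × 674.375 = 221279.296875.

221279.296875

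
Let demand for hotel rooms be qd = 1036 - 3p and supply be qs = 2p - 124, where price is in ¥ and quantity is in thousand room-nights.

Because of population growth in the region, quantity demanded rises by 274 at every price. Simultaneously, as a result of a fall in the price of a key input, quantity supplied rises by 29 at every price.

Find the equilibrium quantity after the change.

Original equilibrium: 1036 - 3p = 2p - 124 gives 1160 = 5p, so p = 232 and q = 340.
After the shift, demand is qd = 1310 - 3p and supply is qs = 2p - 95.
Setting them equal: 1310 - 3p = 2p - 95 → 1405 = 5p, so p = 281 and q = 467.

467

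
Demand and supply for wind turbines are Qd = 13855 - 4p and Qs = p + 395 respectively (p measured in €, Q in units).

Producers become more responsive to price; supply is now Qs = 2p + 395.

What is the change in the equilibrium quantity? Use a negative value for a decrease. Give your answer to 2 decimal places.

Before the shock: 13855 - 4p = p + 395 ⇒ 13460 = 5p ⇒ p = 2692, Q = 3087.
After the shift, demand is Qd = 13855 - 4p and supply is Qs = 2p + 395.
Clearing the new market: 13855 - 4p = 2p + 395, so p = 6730/3 ≈ 2243.3333 and Q = 14645/3 ≈ 4881.6667.
ΔQ = 4881.6667 − 3087 = +1794.67.

+1794.67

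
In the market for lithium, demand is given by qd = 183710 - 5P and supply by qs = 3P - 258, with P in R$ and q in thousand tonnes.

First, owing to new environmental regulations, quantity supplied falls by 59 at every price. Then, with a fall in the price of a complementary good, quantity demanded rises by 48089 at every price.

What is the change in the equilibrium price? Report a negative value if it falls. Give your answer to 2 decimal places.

Before the shock: 183710 - 5P = 3P - 258 ⇒ 183968 = 8P ⇒ P = 22996, q = 68730.
With the change applied: demand qd = 231799 - 5P, supply qs = 3P - 317.
Setting them equal: 231799 - 5P = 3P - 317 → 232116 = 8P, so P = 29014.5 and q = 86726.5.
ΔP = 29014.5 − 22996 = +6018.50.

+6018.50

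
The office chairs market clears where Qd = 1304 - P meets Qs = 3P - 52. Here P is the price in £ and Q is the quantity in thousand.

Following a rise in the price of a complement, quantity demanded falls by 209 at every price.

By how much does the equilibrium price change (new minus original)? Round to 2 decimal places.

-52.25

Original equilibrium: 1304 - P = 3P - 52 gives 1356 = 4P, so P = 339 and Q = 965.
After the shift, demand is Qd = 1095 - P and supply is Qs = 3P - 52.
Setting them equal: 1095 - P = 3P - 52 → 1147 = 4P, so P = 286.75 and Q = 808.25.
ΔP = 286.75 − 339 = -52.25.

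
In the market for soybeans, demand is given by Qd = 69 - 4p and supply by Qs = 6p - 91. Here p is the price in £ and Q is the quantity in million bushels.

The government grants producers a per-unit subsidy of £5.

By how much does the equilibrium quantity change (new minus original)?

Before the shock: 69 - 4p = 6p - 91 ⇒ 160 = 10p ⇒ p = 16, Q = 5.
Since sellers receive the price plus the subsidy, the effective supply curve becomes Qs = 6p - 61.
Clearing the new market: 69 - 4p = 6p - 61, so p = 13 and Q = 17.
ΔQ = 17 − 5 = +12.

+12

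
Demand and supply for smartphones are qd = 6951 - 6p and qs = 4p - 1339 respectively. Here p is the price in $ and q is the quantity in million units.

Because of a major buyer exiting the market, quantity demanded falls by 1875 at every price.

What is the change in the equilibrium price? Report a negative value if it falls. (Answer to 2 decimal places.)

Original equilibrium: 6951 - 6p = 4p - 1339 gives 8290 = 10p, so p = 829 and q = 1977.
With the change applied: demand qd = 5076 - 6p, supply qs = 4p - 1339.
Setting them equal: 5076 - 6p = 4p - 1339 → 6415 = 10p, so p = 641.5 and q = 1227.
Δp = 641.5 − 829 = -187.50.

-187.50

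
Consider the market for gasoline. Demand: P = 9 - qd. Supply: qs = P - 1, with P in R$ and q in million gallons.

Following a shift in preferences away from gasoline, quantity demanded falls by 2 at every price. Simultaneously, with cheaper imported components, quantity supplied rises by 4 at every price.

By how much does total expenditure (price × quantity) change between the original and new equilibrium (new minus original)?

Before the shock: 9 - P = P - 1 ⇒ 10 = 2P ⇒ P = 5, q = 4.
With the change applied: demand qd = 7 - P, supply qs = P + 3.
New equilibrium: 7 - P = P + 3 ⇒ 4 = 2P ⇒ P = 2, q = 5.
Expenditure moves from 5×4 = 20 to 2×5 = 10; change = -10.

-10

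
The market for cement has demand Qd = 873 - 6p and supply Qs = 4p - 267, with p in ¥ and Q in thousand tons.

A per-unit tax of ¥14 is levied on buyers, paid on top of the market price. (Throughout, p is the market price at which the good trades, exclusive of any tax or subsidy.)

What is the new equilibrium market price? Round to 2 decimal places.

105.60

Original equilibrium: 873 - 6p = 4p - 267 gives 1140 = 10p, so p = 114 and Q = 189.
Since buyers pay the price plus the tax, the effective demand curve becomes Qd = 789 - 6p.
Setting them equal: 789 - 6p = 4p - 267 → 1056 = 10p, so p = 105.6 and Q = 155.4.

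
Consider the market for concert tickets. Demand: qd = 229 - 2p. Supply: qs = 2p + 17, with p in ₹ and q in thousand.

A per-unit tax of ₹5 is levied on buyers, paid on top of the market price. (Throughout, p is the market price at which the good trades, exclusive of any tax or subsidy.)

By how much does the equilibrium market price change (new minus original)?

-2.5

Initially, 229 - 2p = 2p + 17, so 212 = 4p and p = 53, q = 123.
Since buyers pay the price plus the tax, the effective demand curve becomes qd = 219 - 2p.
Clearing the new market: 219 - 2p = 2p + 17, so p = 50.5 and q = 118.
Δp = 50.5 − 53 = -2.5.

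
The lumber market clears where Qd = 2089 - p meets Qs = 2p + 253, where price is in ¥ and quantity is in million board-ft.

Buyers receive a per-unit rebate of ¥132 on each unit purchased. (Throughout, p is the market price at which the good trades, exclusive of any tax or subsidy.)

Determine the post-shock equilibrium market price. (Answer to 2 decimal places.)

Original equilibrium: 2089 - p = 2p + 253 gives 1836 = 3p, so p = 612 and Q = 1477.
Since buyers' out-of-pocket price is the market price minus the rebate, the effective demand curve becomes Qd = 2221 - p.
Clearing the new market: 2221 - p = 2p + 253, so p = 656 and Q = 1565.

656.00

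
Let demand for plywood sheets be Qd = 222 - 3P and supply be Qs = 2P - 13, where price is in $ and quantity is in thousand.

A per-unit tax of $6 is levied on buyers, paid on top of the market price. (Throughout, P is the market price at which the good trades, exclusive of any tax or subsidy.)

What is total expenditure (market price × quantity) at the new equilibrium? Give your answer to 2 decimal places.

3202.92

Solve the original market: 222 - 3P = 2P - 13, hence P = 47 and Q = 81.
Since buyers pay the price plus the tax, the effective demand curve becomes Qd = 204 - 3P.
New equilibrium: 204 - 3P = 2P - 13 ⇒ 217 = 5P ⇒ P = 43.4, Q = 73.8.
New expenditure = 43.4 × 73.8 = 3202.92.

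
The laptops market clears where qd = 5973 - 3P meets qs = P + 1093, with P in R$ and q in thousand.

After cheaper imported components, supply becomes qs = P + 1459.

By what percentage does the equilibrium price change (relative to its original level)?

Before the shock: 5973 - 3P = P + 1093 ⇒ 4880 = 4P ⇒ P = 1220, q = 2313.
The shock moves the curves to qd = 5973 - 3P and qs = P + 1459.
New equilibrium: 5973 - 3P = P + 1459 ⇒ 4514 = 4P ⇒ P = 1128.5, q = 2587.5.
%ΔP = (1128.5 − 1220) / 1220 × 100 = -7.5%.

-7.5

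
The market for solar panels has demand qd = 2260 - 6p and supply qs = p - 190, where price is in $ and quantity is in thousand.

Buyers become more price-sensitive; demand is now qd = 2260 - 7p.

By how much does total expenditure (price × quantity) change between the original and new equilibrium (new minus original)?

Before the shock: 2260 - 6p = p - 190 ⇒ 2450 = 7p ⇒ p = 350, q = 160.
After the shift, demand is qd = 2260 - 7p and supply is qs = p - 190.
Setting them equal: 2260 - 7p = p - 190 → 2450 = 8p, so p = 306.25 and q = 116.25.
Expenditure moves from 350×160 = 56000 to 306.25×116.25 = 35601.5625; change = -20398.4375.

-20398.4375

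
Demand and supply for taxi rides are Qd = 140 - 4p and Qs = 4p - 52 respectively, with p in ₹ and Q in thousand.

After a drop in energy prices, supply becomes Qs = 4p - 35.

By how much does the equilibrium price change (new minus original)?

-2.125

Before the shock: 140 - 4p = 4p - 52 ⇒ 192 = 8p ⇒ p = 24, Q = 44.
The new curves are Qd = 140 - 4p (demand) and Qs = 4p - 35 (supply).
Setting them equal: 140 - 4p = 4p - 35 → 175 = 8p, so p = 21.875 and Q = 52.5.
Δp = 21.875 − 24 = -2.125.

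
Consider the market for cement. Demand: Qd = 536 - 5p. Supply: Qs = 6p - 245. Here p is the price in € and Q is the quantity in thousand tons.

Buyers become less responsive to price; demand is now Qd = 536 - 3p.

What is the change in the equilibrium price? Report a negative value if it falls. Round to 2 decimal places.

+15.78

Before the shock: 536 - 5p = 6p - 245 ⇒ 781 = 11p ⇒ p = 71, Q = 181.
The new curves are Qd = 536 - 3p (demand) and Qs = 6p - 245 (supply).
Clearing the new market: 536 - 3p = 6p - 245, so p = 781/9 ≈ 86.7778 and Q = 827/3 ≈ 275.6667.
Δp = 86.7778 − 71 = +15.78.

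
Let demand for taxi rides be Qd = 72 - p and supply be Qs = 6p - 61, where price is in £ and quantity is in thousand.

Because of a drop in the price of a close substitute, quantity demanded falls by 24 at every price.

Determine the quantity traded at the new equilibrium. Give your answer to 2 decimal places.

Before the shock: 72 - p = 6p - 61 ⇒ 133 = 7p ⇒ p = 19, Q = 53.
After the shift, demand is Qd = 48 - p and supply is Qs = 6p - 61.
Setting them equal: 48 - p = 6p - 61 → 109 = 7p, so p = 109/7 ≈ 15.5714 and Q = 227/7 ≈ 32.4286.

32.43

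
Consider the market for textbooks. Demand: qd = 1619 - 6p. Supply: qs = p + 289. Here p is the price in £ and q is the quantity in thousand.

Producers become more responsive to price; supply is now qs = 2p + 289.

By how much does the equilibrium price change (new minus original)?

Solve the original market: 1619 - 6p = p + 289, hence p = 190 and q = 479.
With the change applied: demand qd = 1619 - 6p, supply qs = 2p + 289.
Clearing the new market: 1619 - 6p = 2p + 289, so p = 166.25 and q = 621.5.
Δp = 166.25 − 190 = -23.75.

-23.75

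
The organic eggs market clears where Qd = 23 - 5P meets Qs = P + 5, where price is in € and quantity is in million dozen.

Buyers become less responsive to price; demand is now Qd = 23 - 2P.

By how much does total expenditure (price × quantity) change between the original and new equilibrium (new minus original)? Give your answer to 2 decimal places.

+42.00

Original equilibrium: 23 - 5P = P + 5 gives 18 = 6P, so P = 3 and Q = 8.
The new curves are Qd = 23 - 2P (demand) and Qs = P + 5 (supply).
Equate the new curves: 23 - 2P = P + 5, giving 18 = 3P, P = 6, Q = 11.
Expenditure moves from 3×8 = 24 to 6×11 = 66; change = +42.00.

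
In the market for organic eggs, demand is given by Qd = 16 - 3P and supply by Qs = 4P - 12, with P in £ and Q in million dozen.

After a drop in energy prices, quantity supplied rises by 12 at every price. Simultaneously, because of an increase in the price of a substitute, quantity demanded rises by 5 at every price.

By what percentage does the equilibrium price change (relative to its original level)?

-25

Before the shock: 16 - 3P = 4P - 12 ⇒ 28 = 7P ⇒ P = 4, Q = 4.
The shock moves the curves to Qd = 21 - 3P and Qs = 4P.
Equate the new curves: 21 - 3P = 4P, giving 21 = 7P, P = 3, Q = 12.
%ΔP = (3 − 4) / 4 × 100 = -25%.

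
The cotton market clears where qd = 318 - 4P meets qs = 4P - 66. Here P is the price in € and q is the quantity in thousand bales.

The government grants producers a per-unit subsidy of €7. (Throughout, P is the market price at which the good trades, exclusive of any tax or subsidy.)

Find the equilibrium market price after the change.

Initially, 318 - 4P = 4P - 66, so 384 = 8P and P = 48, q = 126.
Since sellers receive the price plus the subsidy, the effective supply curve becomes qs = 4P - 38.
New equilibrium: 318 - 4P = 4P - 38 ⇒ 356 = 8P ⇒ P = 44.5, q = 140.

44.5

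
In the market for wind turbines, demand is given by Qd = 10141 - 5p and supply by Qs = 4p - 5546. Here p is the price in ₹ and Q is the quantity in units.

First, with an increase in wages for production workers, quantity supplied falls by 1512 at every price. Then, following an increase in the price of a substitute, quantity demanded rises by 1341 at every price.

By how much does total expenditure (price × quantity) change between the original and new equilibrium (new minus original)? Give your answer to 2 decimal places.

Before the shock: 10141 - 5p = 4p - 5546 ⇒ 15687 = 9p ⇒ p = 1743, Q = 1426.
After the shift, demand is Qd = 11482 - 5p and supply is Qs = 4p - 7058.
Equate the new curves: 11482 - 5p = 4p - 7058, giving 18540 = 9p, p = 2060, Q = 1182.
Expenditure moves from 1743×1426 = 2485518 to 2060×1182 = 2434920; change = -50598.00.

-50598.00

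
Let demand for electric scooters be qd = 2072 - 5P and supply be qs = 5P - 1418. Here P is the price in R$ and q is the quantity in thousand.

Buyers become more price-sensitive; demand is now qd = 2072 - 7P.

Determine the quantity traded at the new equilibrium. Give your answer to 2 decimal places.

36.17

Before the shock: 2072 - 5P = 5P - 1418 ⇒ 3490 = 10P ⇒ P = 349, q = 327.
With the change applied: demand qd = 2072 - 7P, supply qs = 5P - 1418.
New equilibrium: 2072 - 7P = 5P - 1418 ⇒ 3490 = 12P ⇒ P = 1745/6 ≈ 290.8333, q = 217/6 ≈ 36.1667.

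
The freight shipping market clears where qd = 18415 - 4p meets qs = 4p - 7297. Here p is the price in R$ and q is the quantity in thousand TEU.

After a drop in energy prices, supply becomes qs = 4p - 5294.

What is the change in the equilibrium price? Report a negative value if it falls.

Initially, 18415 - 4p = 4p - 7297, so 25712 = 8p and p = 3214, q = 5559.
The new curves are qd = 18415 - 4p (demand) and qs = 4p - 5294 (supply).
Equate the new curves: 18415 - 4p = 4p - 5294, giving 23709 = 8p, p = 2963.625, q = 6560.5.
Δp = 2963.625 − 3214 = -250.375.

-250.375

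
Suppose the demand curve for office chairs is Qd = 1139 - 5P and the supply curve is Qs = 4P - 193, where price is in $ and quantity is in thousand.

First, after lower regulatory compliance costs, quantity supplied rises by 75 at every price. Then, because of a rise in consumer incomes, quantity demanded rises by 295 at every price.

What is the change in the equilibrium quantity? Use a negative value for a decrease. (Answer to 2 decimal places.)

Solve the original market: 1139 - 5P = 4P - 193, hence P = 148 and Q = 399.
The shock moves the curves to Qd = 1434 - 5P and Qs = 4P - 118.
New equilibrium: 1434 - 5P = 4P - 118 ⇒ 1552 = 9P ⇒ P = 1552/9 ≈ 172.4444, Q = 5146/9 ≈ 571.7778.
ΔQ = 571.7778 − 399 = +172.78.

+172.78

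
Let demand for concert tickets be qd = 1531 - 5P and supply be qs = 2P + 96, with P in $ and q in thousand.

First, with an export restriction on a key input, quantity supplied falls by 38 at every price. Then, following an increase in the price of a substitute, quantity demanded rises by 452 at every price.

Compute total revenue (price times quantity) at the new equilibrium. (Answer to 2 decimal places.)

Before the shock: 1531 - 5P = 2P + 96 ⇒ 1435 = 7P ⇒ P = 205, q = 506.
The shock moves the curves to qd = 1983 - 5P and qs = 2P + 58.
Setting them equal: 1983 - 5P = 2P + 58 → 1925 = 7P, so P = 275 and q = 608.
New expenditure = 275 × 608 = 167200.00.

167200.00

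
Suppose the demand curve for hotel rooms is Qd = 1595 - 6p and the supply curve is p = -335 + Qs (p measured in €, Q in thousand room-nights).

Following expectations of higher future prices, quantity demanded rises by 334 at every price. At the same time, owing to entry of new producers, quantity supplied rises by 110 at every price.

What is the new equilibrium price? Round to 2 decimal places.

212.00

Before the shock: 1595 - 6p = p + 335 ⇒ 1260 = 7p ⇒ p = 180, Q = 515.
With the change applied: demand Qd = 1929 - 6p, supply Qs = p + 445.
Setting them equal: 1929 - 6p = p + 445 → 1484 = 7p, so p = 212 and Q = 657.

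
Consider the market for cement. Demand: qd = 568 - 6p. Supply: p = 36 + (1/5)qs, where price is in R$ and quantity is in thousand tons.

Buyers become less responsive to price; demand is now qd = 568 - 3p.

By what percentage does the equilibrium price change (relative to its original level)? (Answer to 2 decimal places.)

+37.50

Initially, 568 - 6p = 5p - 180, so 748 = 11p and p = 68, q = 160.
After the shift, demand is qd = 568 - 3p and supply is qs = 5p - 180.
Clearing the new market: 568 - 3p = 5p - 180, so p = 93.5 and q = 287.5.
%Δp = (93.5 − 68) / 68 × 100 = +37.50%.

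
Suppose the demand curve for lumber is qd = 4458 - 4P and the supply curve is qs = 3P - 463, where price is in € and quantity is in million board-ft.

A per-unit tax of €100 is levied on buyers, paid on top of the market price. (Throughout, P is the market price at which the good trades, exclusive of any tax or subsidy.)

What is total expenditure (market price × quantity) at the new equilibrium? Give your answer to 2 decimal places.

Before the shock: 4458 - 4P = 3P - 463 ⇒ 4921 = 7P ⇒ P = 703, q = 1646.
Since buyers pay the price plus the tax, the effective demand curve becomes qd = 4058 - 4P.
New equilibrium: 4058 - 4P = 3P - 463 ⇒ 4521 = 7P ⇒ P = 4521/7 ≈ 645.8571, q = 10322/7 ≈ 1474.5714.
New expenditure = 645.8571 × 1474.5714 = 952362.49.

952362.49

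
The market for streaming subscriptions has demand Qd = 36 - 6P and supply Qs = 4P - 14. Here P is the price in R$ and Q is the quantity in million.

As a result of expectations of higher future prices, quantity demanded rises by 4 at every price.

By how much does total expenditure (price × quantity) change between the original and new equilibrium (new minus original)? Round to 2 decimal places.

Initially, 36 - 6P = 4P - 14, so 50 = 10P and P = 5, Q = 6.
The new curves are Qd = 40 - 6P (demand) and Qs = 4P - 14 (supply).
Equate the new curves: 40 - 6P = 4P - 14, giving 54 = 10P, P = 5.4, Q = 7.6.
Expenditure moves from 5×6 = 30 to 5.4×7.6 = 41.04; change = +11.04.

+11.04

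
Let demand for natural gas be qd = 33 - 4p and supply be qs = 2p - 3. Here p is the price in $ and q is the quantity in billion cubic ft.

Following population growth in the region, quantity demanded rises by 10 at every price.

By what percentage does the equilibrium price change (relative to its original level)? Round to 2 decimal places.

Before the shock: 33 - 4p = 2p - 3 ⇒ 36 = 6p ⇒ p = 6, q = 9.
After the shift, demand is qd = 43 - 4p and supply is qs = 2p - 3.
Clearing the new market: 43 - 4p = 2p - 3, so p = 23/3 ≈ 7.6667 and q = 37/3 ≈ 12.3333.
%Δp = (7.6667 − 6) / 6 × 100 = +27.78%.

+27.78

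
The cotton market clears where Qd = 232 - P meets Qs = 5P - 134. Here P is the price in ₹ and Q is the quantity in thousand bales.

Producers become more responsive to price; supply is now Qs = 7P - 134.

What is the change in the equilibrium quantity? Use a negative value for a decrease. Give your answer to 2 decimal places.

+15.25

Before the shock: 232 - P = 5P - 134 ⇒ 366 = 6P ⇒ P = 61, Q = 171.
The shock moves the curves to Qd = 232 - P and Qs = 7P - 134.
Setting them equal: 232 - P = 7P - 134 → 366 = 8P, so P = 45.75 and Q = 186.25.
ΔQ = 186.25 − 171 = +15.25.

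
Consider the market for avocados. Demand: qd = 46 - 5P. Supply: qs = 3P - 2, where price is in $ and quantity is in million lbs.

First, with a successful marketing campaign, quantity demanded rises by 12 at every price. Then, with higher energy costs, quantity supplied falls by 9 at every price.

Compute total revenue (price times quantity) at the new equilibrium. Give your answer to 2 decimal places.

Before the shock: 46 - 5P = 3P - 2 ⇒ 48 = 8P ⇒ P = 6, q = 16.
After the shift, demand is qd = 58 - 5P and supply is qs = 3P - 11.
New equilibrium: 58 - 5P = 3P - 11 ⇒ 69 = 8P ⇒ P = 8.625, q = 14.875.
New expenditure = 8.625 × 14.875 = 128.30.

128.30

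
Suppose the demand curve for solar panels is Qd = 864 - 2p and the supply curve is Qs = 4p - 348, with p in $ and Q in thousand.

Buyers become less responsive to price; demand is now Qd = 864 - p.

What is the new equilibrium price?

242.4

Initially, 864 - 2p = 4p - 348, so 1212 = 6p and p = 202, Q = 460.
After the shift, demand is Qd = 864 - p and supply is Qs = 4p - 348.
New equilibrium: 864 - p = 4p - 348 ⇒ 1212 = 5p ⇒ p = 242.4, Q = 621.6.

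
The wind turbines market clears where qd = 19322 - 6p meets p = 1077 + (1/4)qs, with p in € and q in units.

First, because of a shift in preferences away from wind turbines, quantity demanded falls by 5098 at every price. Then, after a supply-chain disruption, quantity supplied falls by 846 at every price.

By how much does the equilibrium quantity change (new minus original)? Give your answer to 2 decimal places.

Solve the original market: 19322 - 6p = 4p - 4308, hence p = 2363 and q = 5144.
The shock moves the curves to qd = 14224 - 6p and qs = 4p - 5154.
Setting them equal: 14224 - 6p = 4p - 5154 → 19378 = 10p, so p = 1937.8 and q = 2597.2.
Δq = 2597.2 − 5144 = -2546.80.

-2546.80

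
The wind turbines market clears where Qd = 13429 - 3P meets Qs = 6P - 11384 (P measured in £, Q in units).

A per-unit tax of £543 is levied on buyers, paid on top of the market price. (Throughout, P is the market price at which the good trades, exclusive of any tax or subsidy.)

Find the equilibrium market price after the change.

2576

Initially, 13429 - 3P = 6P - 11384, so 24813 = 9P and P = 2757, Q = 5158.
Since buyers pay the price plus the tax, the effective demand curve becomes Qd = 11800 - 3P.
Clearing the new market: 11800 - 3P = 6P - 11384, so P = 2576 and Q = 4072.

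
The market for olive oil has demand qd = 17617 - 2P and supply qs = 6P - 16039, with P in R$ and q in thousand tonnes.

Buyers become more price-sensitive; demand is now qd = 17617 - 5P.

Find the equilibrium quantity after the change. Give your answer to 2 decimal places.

Initially, 17617 - 2P = 6P - 16039, so 33656 = 8P and P = 4207, q = 9203.
The shock moves the curves to qd = 17617 - 5P and qs = 6P - 16039.
Setting them equal: 17617 - 5P = 6P - 16039 → 33656 = 11P, so P = 33656/11 ≈ 3059.6364 and q = 25507/11 ≈ 2318.8182.

2318.82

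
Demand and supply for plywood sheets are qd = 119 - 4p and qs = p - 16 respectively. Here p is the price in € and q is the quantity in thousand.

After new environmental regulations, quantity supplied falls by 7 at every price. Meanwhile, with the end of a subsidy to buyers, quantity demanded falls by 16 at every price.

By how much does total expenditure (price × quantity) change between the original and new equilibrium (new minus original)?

-241.56

Initially, 119 - 4p = p - 16, so 135 = 5p and p = 27, q = 11.
After the shift, demand is qd = 103 - 4p and supply is qs = p - 23.
New equilibrium: 103 - 4p = p - 23 ⇒ 126 = 5p ⇒ p = 25.2, q = 2.2.
Expenditure moves from 27×11 = 297 to 25.2×2.2 = 55.44; change = -241.56.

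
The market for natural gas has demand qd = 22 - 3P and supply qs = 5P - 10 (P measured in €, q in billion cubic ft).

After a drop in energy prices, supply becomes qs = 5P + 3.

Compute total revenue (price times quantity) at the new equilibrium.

Initially, 22 - 3P = 5P - 10, so 32 = 8P and P = 4, q = 10.
With the change applied: demand qd = 22 - 3P, supply qs = 5P + 3.
New equilibrium: 22 - 3P = 5P + 3 ⇒ 19 = 8P ⇒ P = 2.375, q = 14.875.
New expenditure = 2.375 × 14.875 = 35.328125.

35.328125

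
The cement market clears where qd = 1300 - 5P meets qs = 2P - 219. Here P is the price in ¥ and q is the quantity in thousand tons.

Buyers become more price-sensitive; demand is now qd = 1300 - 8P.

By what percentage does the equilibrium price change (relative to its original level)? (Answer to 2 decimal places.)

-30.00

Before the shock: 1300 - 5P = 2P - 219 ⇒ 1519 = 7P ⇒ P = 217, q = 215.
After the shift, demand is qd = 1300 - 8P and supply is qs = 2P - 219.
New equilibrium: 1300 - 8P = 2P - 219 ⇒ 1519 = 10P ⇒ P = 151.9, q = 84.8.
%ΔP = (151.9 − 217) / 217 × 100 = -30.00%.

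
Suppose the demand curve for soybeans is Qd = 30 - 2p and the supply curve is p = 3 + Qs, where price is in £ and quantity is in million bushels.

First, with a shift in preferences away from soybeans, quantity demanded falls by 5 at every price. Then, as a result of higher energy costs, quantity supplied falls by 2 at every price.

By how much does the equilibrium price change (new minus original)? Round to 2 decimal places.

Before the shock: 30 - 2p = p - 3 ⇒ 33 = 3p ⇒ p = 11, Q = 8.
After the shift, demand is Qd = 25 - 2p and supply is Qs = p - 5.
Setting them equal: 25 - 2p = p - 5 → 30 = 3p, so p = 10 and Q = 5.
Δp = 10 − 11 = -1.00.

-1.00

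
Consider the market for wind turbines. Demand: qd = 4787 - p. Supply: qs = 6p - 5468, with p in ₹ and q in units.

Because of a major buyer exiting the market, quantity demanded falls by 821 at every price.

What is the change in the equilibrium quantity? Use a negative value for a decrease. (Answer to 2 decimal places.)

-703.71

Solve the original market: 4787 - p = 6p - 5468, hence p = 1465 and q = 3322.
With the change applied: demand qd = 3966 - p, supply qs = 6p - 5468.
Setting them equal: 3966 - p = 6p - 5468 → 9434 = 7p, so p = 9434/7 ≈ 1347.7143 and q = 18328/7 ≈ 2618.2857.
Δq = 2618.2857 − 3322 = -703.71.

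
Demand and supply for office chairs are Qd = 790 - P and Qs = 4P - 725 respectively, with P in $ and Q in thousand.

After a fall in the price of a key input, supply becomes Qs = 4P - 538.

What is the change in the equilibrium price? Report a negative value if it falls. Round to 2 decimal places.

-37.40

Initially, 790 - P = 4P - 725, so 1515 = 5P and P = 303, Q = 487.
After the shift, demand is Qd = 790 - P and supply is Qs = 4P - 538.
Equate the new curves: 790 - P = 4P - 538, giving 1328 = 5P, P = 265.6, Q = 524.4.
ΔP = 265.6 − 303 = -37.40.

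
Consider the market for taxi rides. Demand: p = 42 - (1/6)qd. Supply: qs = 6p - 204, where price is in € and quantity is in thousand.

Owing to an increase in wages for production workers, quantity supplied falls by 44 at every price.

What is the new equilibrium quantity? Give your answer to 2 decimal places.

Original equilibrium: 252 - 6p = 6p - 204 gives 456 = 12p, so p = 38 and q = 24.
The new curves are qd = 252 - 6p (demand) and qs = 6p - 248 (supply).
Equate the new curves: 252 - 6p = 6p - 248, giving 500 = 12p, p = 125/3 ≈ 41.6667, q = 2.

2.00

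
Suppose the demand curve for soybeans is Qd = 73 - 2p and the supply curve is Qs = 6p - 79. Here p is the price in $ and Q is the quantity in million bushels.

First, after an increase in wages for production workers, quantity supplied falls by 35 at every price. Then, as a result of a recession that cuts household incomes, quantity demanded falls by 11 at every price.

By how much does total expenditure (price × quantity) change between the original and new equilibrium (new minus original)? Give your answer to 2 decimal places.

Original equilibrium: 73 - 2p = 6p - 79 gives 152 = 8p, so p = 19 and Q = 35.
The new curves are Qd = 62 - 2p (demand) and Qs = 6p - 114 (supply).
Setting them equal: 62 - 2p = 6p - 114 → 176 = 8p, so p = 22 and Q = 18.
Expenditure moves from 19×35 = 665 to 22×18 = 396; change = -269.00.

-269.00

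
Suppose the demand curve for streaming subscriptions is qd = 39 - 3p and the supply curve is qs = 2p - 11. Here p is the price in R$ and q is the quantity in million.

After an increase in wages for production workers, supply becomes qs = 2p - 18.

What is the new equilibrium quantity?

Original equilibrium: 39 - 3p = 2p - 11 gives 50 = 5p, so p = 10 and q = 9.
After the shift, demand is qd = 39 - 3p and supply is qs = 2p - 18.
Setting them equal: 39 - 3p = 2p - 18 → 57 = 5p, so p = 11.4 and q = 4.8.

4.8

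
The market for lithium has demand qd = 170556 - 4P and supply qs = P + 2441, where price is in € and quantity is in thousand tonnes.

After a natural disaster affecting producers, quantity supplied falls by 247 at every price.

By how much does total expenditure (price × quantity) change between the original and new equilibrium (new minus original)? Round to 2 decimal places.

Original equilibrium: 170556 - 4P = P + 2441 gives 168115 = 5P, so P = 33623 and q = 36064.
The shock moves the curves to qd = 170556 - 4P and qs = P + 2194.
Equate the new curves: 170556 - 4P = P + 2194, giving 168362 = 5P, P = 33672.4, q = 35866.4.
Expenditure moves from 33623×36064 = 1212579872 to 33672.4×35866.4 = 1207707767.36; change = -4872104.64.

-4872104.64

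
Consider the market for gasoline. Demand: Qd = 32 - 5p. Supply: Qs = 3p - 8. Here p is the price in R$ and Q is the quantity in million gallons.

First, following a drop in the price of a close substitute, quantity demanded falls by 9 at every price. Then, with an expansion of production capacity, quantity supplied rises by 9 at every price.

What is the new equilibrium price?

Original equilibrium: 32 - 5p = 3p - 8 gives 40 = 8p, so p = 5 and Q = 7.
After the shift, demand is Qd = 23 - 5p and supply is Qs = 3p + 1.
Clearing the new market: 23 - 5p = 3p + 1, so p = 2.75 and Q = 9.25.

2.75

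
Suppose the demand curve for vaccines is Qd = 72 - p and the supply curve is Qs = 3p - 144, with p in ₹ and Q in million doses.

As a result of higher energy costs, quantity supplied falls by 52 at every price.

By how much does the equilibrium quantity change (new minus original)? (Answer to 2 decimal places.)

-13.00

Solve the original market: 72 - p = 3p - 144, hence p = 54 and Q = 18.
After the shift, demand is Qd = 72 - p and supply is Qs = 3p - 196.
Setting them equal: 72 - p = 3p - 196 → 268 = 4p, so p = 67 and Q = 5.
ΔQ = 5 − 18 = -13.00.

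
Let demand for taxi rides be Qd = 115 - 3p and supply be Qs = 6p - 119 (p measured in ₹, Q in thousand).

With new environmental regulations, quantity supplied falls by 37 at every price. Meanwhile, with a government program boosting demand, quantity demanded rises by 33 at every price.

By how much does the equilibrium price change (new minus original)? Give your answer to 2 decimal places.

+7.78

Solve the original market: 115 - 3p = 6p - 119, hence p = 26 and Q = 37.
The shock moves the curves to Qd = 148 - 3p and Qs = 6p - 156.
Setting them equal: 148 - 3p = 6p - 156 → 304 = 9p, so p = 304/9 ≈ 33.7778 and Q = 140/3 ≈ 46.6667.
Δp = 33.7778 − 26 = +7.78.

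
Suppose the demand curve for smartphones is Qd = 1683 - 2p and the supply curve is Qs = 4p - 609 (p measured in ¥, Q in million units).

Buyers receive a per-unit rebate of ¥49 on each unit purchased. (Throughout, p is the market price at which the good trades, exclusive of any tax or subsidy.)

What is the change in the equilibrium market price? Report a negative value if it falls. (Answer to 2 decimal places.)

+16.33

Initially, 1683 - 2p = 4p - 609, so 2292 = 6p and p = 382, Q = 919.
Since buyers' out-of-pocket price is the market price minus the rebate, the effective demand curve becomes Qd = 1781 - 2p.
Clearing the new market: 1781 - 2p = 4p - 609, so p = 1195/3 ≈ 398.3333 and Q = 2953/3 ≈ 984.3333.
Δp = 398.3333 − 382 = +16.33.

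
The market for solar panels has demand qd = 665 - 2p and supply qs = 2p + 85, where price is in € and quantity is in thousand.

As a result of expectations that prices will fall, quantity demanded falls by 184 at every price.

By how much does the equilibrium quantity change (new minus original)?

-92

Before the shock: 665 - 2p = 2p + 85 ⇒ 580 = 4p ⇒ p = 145, q = 375.
With the change applied: demand qd = 481 - 2p, supply qs = 2p + 85.
Clearing the new market: 481 - 2p = 2p + 85, so p = 99 and q = 283.
Δq = 283 − 375 = -92.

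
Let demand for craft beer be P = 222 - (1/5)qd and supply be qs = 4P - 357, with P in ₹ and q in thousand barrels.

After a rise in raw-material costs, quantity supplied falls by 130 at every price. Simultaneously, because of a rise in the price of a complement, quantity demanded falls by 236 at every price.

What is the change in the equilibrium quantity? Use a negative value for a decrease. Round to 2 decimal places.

-177.11

Initially, 1110 - 5P = 4P - 357, so 1467 = 9P and P = 163, q = 295.
The shock moves the curves to qd = 874 - 5P and qs = 4P - 487.
New equilibrium: 874 - 5P = 4P - 487 ⇒ 1361 = 9P ⇒ P = 1361/9 ≈ 151.2222, q = 1061/9 ≈ 117.8889.
Δq = 117.8889 − 295 = -177.11.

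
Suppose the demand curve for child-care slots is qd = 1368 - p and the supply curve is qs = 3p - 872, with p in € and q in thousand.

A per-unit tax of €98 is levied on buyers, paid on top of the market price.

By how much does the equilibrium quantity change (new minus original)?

-73.5

Before the shock: 1368 - p = 3p - 872 ⇒ 2240 = 4p ⇒ p = 560, q = 808.
Since buyers pay the price plus the tax, the effective demand curve becomes qd = 1270 - p.
Equate the new curves: 1270 - p = 3p - 872, giving 2142 = 4p, p = 535.5, q = 734.5.
Δq = 734.5 − 808 = -73.5.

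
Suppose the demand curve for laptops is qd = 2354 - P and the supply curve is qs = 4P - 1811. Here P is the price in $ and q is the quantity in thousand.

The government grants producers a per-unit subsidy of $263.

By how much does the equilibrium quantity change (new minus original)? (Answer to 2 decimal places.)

+210.40

Solve the original market: 2354 - P = 4P - 1811, hence P = 833 and q = 1521.
Since sellers receive the price plus the subsidy, the effective supply curve becomes qs = 4P - 759.
Setting them equal: 2354 - P = 4P - 759 → 3113 = 5P, so P = 622.6 and q = 1731.4.
Δq = 1731.4 − 1521 = +210.40.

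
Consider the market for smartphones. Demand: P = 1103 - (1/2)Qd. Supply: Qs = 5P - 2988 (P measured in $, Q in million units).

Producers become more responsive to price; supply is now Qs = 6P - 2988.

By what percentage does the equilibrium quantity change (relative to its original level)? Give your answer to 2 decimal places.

+25.69

Solve the original market: 2206 - 2P = 5P - 2988, hence P = 742 and Q = 722.
After the shift, demand is Qd = 2206 - 2P and supply is Qs = 6P - 2988.
New equilibrium: 2206 - 2P = 6P - 2988 ⇒ 5194 = 8P ⇒ P = 649.25, Q = 907.5.
%ΔQ = (907.5 − 722) / 722 × 100 = +25.69%.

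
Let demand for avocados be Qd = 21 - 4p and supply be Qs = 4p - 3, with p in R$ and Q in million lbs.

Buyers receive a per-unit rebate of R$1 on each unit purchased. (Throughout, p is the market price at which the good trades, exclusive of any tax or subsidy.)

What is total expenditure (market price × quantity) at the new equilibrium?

38.5

Solve the original market: 21 - 4p = 4p - 3, hence p = 3 and Q = 9.
Since buyers' out-of-pocket price is the market price minus the rebate, the effective demand curve becomes Qd = 25 - 4p.
Equate the new curves: 25 - 4p = 4p - 3, giving 28 = 8p, p = 3.5, Q = 11.
New expenditure = 3.5 × 11 = 38.5.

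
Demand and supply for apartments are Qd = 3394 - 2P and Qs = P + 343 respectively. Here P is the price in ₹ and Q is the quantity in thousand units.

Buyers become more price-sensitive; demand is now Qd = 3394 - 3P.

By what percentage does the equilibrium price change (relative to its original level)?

-25

Initially, 3394 - 2P = P + 343, so 3051 = 3P and P = 1017, Q = 1360.
After the shift, demand is Qd = 3394 - 3P and supply is Qs = P + 343.
Setting them equal: 3394 - 3P = P + 343 → 3051 = 4P, so P = 762.75 and Q = 1105.75.
%ΔP = (762.75 − 1017) / 1017 × 100 = -25%.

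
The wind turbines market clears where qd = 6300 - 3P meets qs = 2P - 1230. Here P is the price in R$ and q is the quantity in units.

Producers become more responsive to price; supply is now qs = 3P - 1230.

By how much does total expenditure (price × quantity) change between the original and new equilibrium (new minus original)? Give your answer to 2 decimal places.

Original equilibrium: 6300 - 3P = 2P - 1230 gives 7530 = 5P, so P = 1506 and q = 1782.
With the change applied: demand qd = 6300 - 3P, supply qs = 3P - 1230.
Setting them equal: 6300 - 3P = 3P - 1230 → 7530 = 6P, so P = 1255 and q = 2535.
Expenditure moves from 1506×1782 = 2683692 to 1255×2535 = 3181425; change = +497733.00.

+497733.00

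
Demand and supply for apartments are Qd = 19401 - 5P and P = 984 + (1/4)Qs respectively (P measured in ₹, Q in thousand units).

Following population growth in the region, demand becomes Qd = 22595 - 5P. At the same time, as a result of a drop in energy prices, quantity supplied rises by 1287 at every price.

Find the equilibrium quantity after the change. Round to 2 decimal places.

8570.56

Original equilibrium: 19401 - 5P = 4P - 3936 gives 23337 = 9P, so P = 2593 and Q = 6436.
After the shift, demand is Qd = 22595 - 5P and supply is Qs = 4P - 2649.
Setting them equal: 22595 - 5P = 4P - 2649 → 25244 = 9P, so P = 25244/9 ≈ 2804.8889 and Q = 77135/9 ≈ 8570.5556.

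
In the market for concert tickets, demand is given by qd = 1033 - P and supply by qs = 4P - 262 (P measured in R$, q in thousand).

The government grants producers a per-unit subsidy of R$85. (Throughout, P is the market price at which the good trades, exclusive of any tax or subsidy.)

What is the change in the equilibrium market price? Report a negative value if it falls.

-68

Original equilibrium: 1033 - P = 4P - 262 gives 1295 = 5P, so P = 259 and q = 774.
Since sellers receive the price plus the subsidy, the effective supply curve becomes qs = 4P + 78.
Equate the new curves: 1033 - P = 4P + 78, giving 955 = 5P, P = 191, q = 842.
ΔP = 191 − 259 = -68.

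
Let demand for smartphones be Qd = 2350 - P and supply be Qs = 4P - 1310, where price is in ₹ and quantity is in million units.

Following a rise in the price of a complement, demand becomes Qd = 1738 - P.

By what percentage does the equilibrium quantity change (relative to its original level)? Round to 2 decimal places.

Solve the original market: 2350 - P = 4P - 1310, hence P = 732 and Q = 1618.
The new curves are Qd = 1738 - P (demand) and Qs = 4P - 1310 (supply).
Setting them equal: 1738 - P = 4P - 1310 → 3048 = 5P, so P = 609.6 and Q = 1128.4.
%ΔQ = (1128.4 − 1618) / 1618 × 100 = -30.26%.

-30.26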